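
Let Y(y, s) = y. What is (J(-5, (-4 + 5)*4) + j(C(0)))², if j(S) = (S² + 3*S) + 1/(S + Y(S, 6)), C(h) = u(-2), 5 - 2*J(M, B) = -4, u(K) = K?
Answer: 81/16 ≈ 5.0625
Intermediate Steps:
J(M, B) = 9/2 (J(M, B) = 5/2 - ½*(-4) = 5/2 + 2 = 9/2)
C(h) = -2
j(S) = S² + 1/(2*S) + 3*S (j(S) = (S² + 3*S) + 1/(S + S) = (S² + 3*S) + 1/(2*S) = S² + 1/(2*S) + 3*S)
(J(-5, (-4 + 5)*4) + j(C(0)))² = (9/2 + ((-2)² + (½)/(-2) + 3*(-2)))² = (9/2 + (4 + (½)*(-½) - 6))² = (9/2 + (4 - ¼ - 6))² = (9/2 - 9/4)² = (9/4)² = 81/16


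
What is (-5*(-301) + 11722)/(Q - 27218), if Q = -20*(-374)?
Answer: -13227/19738 ≈ -0.67013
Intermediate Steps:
Q = 7480
(-5*(-301) + 11722)/(Q - 27218) = (-5*(-301) + 11722)/(7480 - 27218) = (1505 + 11722)/(-19738) = 13227*(-1/19738) = -13227/19738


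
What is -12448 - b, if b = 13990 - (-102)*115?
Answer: -38168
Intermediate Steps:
b = 25720 (b = 13990 - 1*(-11730) = 13990 + 11730 = 25720)
-12448 - b = -12448 - 1*25720 = -12448 - 25720 = -38168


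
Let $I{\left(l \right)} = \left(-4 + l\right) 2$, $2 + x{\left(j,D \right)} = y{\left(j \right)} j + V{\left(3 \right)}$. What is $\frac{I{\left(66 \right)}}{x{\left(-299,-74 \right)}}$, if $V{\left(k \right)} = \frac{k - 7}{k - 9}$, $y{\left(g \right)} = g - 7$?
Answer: $\frac{186}{137239} \approx 0.0013553$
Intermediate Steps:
$y{\left(g \right)} = -7 + g$
$V{\left(k \right)} = \frac{-7 + k}{-9 + k}$
$x{\left(j,D \right)} = - \frac{4}{3} + j \left(-7 + j\right)$ ($x{\left(j,D \right)} = -2 + \left(\left(-7 + j\right) j + \frac{-7 + 3}{-9 + 3}\right) = -2 + \left(j \left(-7 + j\right) + \frac{1}{-6} \left(-4\right)\right) = -2 + \left(j \left(-7 + j\right) - - \frac{2}{3}\right) = -2 + \left(j \left(-7 + j\right) + \frac{2}{3}\right) = -2 + \left(\frac{2}{3} + j \left(-7 + j\right)\right) = - \frac{4}{3} + j \left(-7 + j\right)$)
$I{\left(l \right)} = -8 + 2 l$
$\frac{I{\left(66 \right)}}{x{\left(-299,-74 \right)}} = \frac{-8 + 2 \cdot 66}{- \frac{4}{3} - 299 \left(-7 - 299\right)} = \frac{-8 + 132}{- \frac{4}{3} - -91494} = \frac{124}{- \frac{4}{3} + 91494} = \frac{124}{\frac{274478}{3}} = 124 \cdot \frac{3}{274478} = \frac{186}{137239}$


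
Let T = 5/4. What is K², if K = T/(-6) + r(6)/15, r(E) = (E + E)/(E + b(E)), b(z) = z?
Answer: 289/14400 ≈ 0.020069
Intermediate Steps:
T = 5/4 (T = 5*(¼) = 5/4 ≈ 1.2500)
r(E) = 1 (r(E) = (E + E)/(E + E) = (2*E)/((2*E)) = (2*E)*(1/(2*E)) = 1)
K = -17/120 (K = (5/4)/(-6) + 1/15 = (5/4)*(-⅙) + 1*(1/15) = -5/24 + 1/15 = -17/120 ≈ -0.14167)
K² = (-17/120)² = 289/14400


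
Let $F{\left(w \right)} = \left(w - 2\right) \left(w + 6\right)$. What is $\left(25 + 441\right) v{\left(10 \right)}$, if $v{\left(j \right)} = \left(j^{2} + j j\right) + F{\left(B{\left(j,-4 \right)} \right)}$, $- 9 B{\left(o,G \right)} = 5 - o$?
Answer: $\frac{7191778}{81} \approx 88787.0$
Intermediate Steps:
$B{\left(o,G \right)} = - \frac{5}{9} + \frac{o}{9}$ ($B{\left(o,G \right)} = - \frac{5 - o}{9} = - \frac{5}{9} + \frac{o}{9}$)
$F{\left(w \right)} = \left(-2 + w\right) \left(6 + w\right)$
$v{\left(j \right)} = - \frac{128}{9} + \left(- \frac{5}{9} + \frac{j}{9}\right)^{2} + 2 j^{2} + \frac{4 j}{9}$ ($v{\left(j \right)} = \left(j^{2} + j j\right) + \left(-12 + \left(- \frac{5}{9} + \frac{j}{9}\right)^{2} + 4 \left(- \frac{5}{9} + \frac{j}{9}\right)\right) = \left(j^{2} + j^{2}\right) + \left(-12 + \left(- \frac{5}{9} + \frac{j}{9}\right)^{2} + \left(- \frac{20}{9} + \frac{4 j}{9}\right)\right) = 2 j^{2} + \left(- \frac{128}{9} + \left(- \frac{5}{9} + \frac{j}{9}\right)^{2} + \frac{4 j}{9}\right) = - \frac{128}{9} + \left(- \frac{5}{9} + \frac{j}{9}\right)^{2} + 2 j^{2} + \frac{4 j}{9}$)
$\left(25 + 441\right) v{\left(10 \right)} = \left(25 + 441\right) \left(- \frac{1127}{81} + \frac{26}{81} \cdot 10 + \frac{163 \cdot 10^{2}}{81}\right) = 466 \left(- \frac{1127}{81} + \frac{260}{81} + \frac{163}{81} \cdot 100\right) = 466 \left(- \frac{1127}{81} + \frac{260}{81} + \frac{16300}{81}\right) = 466 \cdot \frac{15433}{81} = \frac{7191778}{81}$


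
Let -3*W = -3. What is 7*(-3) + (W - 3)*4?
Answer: -29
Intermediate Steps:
W = 1 (W = -1/3*(-3) = 1)
7*(-3) + (W - 3)*4 = 7*(-3) + (1 - 3)*4 = -21 - 2*4 = -21 - 8 = -29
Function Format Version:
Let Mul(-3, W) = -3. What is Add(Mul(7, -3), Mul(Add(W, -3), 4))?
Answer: -29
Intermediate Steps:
W = 1 (W = Mul(Rational(-1, 3), -3) = 1)
Add(Mul(7, -3), Mul(Add(W, -3), 4)) = Add(Mul(7, -3), Mul(Add(1, -3), 4)) = Add(-21, Mul(-2, 4)) = Add(-21, -8) = -29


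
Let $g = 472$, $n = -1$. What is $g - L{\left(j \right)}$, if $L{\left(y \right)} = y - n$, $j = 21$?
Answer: $450$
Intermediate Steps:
$L{\left(y \right)} = 1 + y$ ($L{\left(y \right)} = y - -1 = y + 1 = 1 + y$)
$g - L{\left(j \right)} = 472 - \left(1 + 21\right) = 472 - 22 = 450$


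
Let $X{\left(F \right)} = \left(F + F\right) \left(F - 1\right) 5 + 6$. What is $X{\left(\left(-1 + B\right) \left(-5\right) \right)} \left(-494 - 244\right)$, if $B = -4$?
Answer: $-4432428$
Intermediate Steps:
$X{\left(F \right)} = 6 + 10 F \left(-1 + F\right)$ ($X{\left(F \right)} = 2 F \left(-1 + F\right) 5 + 6 = 10 F \left(-1 + F\right) + 6 = 6 + 10 F \left(-1 + F\right)$)
$X{\left(\left(-1 + B\right) \left(-5\right) \right)} \left(-494 - 244\right) = \left(6 - 10 \left(-1 - 4\right) \left(-5\right) + 10 \left(\left(-1 - 4\right) \left(-5\right)\right)^{2}\right) \left(-494 - 244\right) = \left(6 - 10 \left(\left(-5\right) \left(-5\right)\right) + 10 \left(\left(-5\right) \left(-5\right)\right)^{2}\right) \left(-738\right) = \left(6 - 250 + 10 \cdot 25^{2}\right) \left(-738\right) = \left(6 - 250 + 10 \cdot 625\right) \left(-738\right) = \left(6 - 250 + 6250\right) \left(-738\right) = 6006 \left(-738\right) = -4432428$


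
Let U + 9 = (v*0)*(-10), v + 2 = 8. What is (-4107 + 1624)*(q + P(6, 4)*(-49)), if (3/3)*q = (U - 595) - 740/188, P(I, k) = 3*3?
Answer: 122411900/47 ≈ 2.6045e+6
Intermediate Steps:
v = 6 (v = -2 + 8 = 6)
P(I, k) = 9
U = -9 (U = -9 + (6*0)*(-10) = -9 + 0*(-10) = -9 + 0 = -9)
q = -28573/47 (q = (-9 - 595) - 740/188 = -604 - 740*1/188 = -604 - 185/47 = -28573/47 ≈ -607.94)
(-4107 + 1624)*(q + P(6, 4)*(-49)) = (-4107 + 1624)*(-28573/47 + 9*(-49)) = -2483*(-28573/47 - 441) = -2483*(-49300/47) = 122411900/47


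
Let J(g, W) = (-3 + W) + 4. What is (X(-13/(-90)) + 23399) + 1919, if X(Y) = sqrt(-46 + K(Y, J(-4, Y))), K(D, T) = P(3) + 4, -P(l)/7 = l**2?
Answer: 25318 + I*sqrt(105) ≈ 25318.0 + 10.247*I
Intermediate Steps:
P(l) = -7*l**2
J(g, W) = 1 + W
K(D, T) = -59 (K(D, T) = -7*3**2 + 4 = -7*9 + 4 = -63 + 4 = -59)
X(Y) = I*sqrt(105) (X(Y) = sqrt(-46 - 59) = sqrt(-105) = I*sqrt(105))
(X(-13/(-90)) + 23399) + 1919 = (I*sqrt(105) + 23399) + 1919 = (23399 + I*sqrt(105)) + 1919 = 25318 + I*sqrt(105)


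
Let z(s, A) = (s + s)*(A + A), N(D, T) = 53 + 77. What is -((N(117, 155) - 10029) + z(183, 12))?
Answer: 1115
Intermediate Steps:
N(D, T) = 130
z(s, A) = 4*A*s (z(s, A) = (2*s)*(2*A) = 4*A*s)
-((N(117, 155) - 10029) + z(183, 12)) = -((130 - 10029) + 4*12*183) = -(-9899 + 8784) = -1*(-1115) = 1115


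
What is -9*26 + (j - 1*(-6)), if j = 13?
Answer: -215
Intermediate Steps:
-9*26 + (j - 1*(-6)) = -9*26 + (13 - 1*(-6)) = -234 + (13 + 6) = -234 + 19 = -215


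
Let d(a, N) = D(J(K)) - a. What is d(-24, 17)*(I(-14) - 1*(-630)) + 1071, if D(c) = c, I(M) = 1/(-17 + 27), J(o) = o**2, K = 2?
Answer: 93569/5 ≈ 18714.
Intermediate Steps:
I(M) = 1/10
d(a, N) = 4 - a (d(a, N) = 2**2 - a = 4 - a)
d(-24, 17)*(I(-14) - 1*(-630)) + 1071 = (4 - 1*(-24))*(1/10 - 1*(-630)) + 1071 = (4 + 24)*(1/10 + 630) + 1071 = 28*(6301/10) + 1071 = 88214/5 + 1071 = 93569/5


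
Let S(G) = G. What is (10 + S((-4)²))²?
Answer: 676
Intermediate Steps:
(10 + S((-4)²))² = (10 + (-4)²)² = (10 + 16)² = 26² = 676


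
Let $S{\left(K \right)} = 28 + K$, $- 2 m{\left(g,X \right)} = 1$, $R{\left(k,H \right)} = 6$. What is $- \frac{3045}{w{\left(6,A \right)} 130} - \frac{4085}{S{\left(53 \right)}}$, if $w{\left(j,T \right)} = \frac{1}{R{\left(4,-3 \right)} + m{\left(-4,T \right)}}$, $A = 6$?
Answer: $- \frac{755039}{4212} \approx -179.26$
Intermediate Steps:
$m{\left(g,X \right)} = - \frac{1}{2}$ ($m{\left(g,X \right)} = \left(- \frac{1}{2}\right) 1 = - \frac{1}{2}$)
$w{\left(j,T \right)} = \frac{2}{11}$ ($w{\left(j,T \right)} = \frac{1}{6 - \frac{1}{2}} = \frac{1}{\frac{11}{2}} = \frac{2}{11}$)
$- \frac{3045}{w{\left(6,A \right)} 130} - \frac{4085}{S{\left(53 \right)}} = - \frac{3045}{\frac{2}{11} \cdot 130} - \frac{4085}{28 + 53} = - \frac{3045}{\frac{260}{11}} - \frac{4085}{81} = \left(-3045\right) \frac{11}{260} - \frac{4085}{81} = - \frac{6699}{52} - \frac{4085}{81} = - \frac{755039}{4212}$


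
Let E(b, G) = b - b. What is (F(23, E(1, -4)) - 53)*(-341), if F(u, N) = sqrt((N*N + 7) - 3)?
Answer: 17391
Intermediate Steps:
E(b, G) = 0
F(u, N) = sqrt(4 + N**2) (F(u, N) = sqrt((N**2 + 7) - 3) = sqrt((7 + N**2) - 3) = sqrt(4 + N**2))
(F(23, E(1, -4)) - 53)*(-341) = (sqrt(4 + 0**2) - 53)*(-341) = (sqrt(4 + 0) - 53)*(-341) = (sqrt(4) - 53)*(-341) = (2 - 53)*(-341) = -51*(-341) = 17391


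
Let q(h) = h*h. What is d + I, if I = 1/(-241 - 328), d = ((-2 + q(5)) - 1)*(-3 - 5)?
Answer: -100145/569 ≈ -176.00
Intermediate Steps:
q(h) = h²
d = -176 (d = ((-2 + 5²) - 1)*(-3 - 5) = ((-2 + 25) - 1)*(-8) = (23 - 1)*(-8) = 22*(-8) = -176)
I = -1/569 (I = 1/(-569) = -1/569 ≈ -0.0017575)
d + I = -176 - 1/569 = -100145/569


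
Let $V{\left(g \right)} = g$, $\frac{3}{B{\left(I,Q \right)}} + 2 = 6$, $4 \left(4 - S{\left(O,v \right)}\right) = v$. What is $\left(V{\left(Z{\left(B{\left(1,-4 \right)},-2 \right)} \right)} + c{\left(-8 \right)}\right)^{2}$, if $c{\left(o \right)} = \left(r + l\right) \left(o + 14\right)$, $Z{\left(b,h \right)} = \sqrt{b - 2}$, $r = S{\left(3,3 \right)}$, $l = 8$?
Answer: $\frac{\left(135 + i \sqrt{5}\right)^{2}}{4} \approx 4555.0 + 150.93 i$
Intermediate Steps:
$S{\left(O,v \right)} = 4 - \frac{v}{4}$
$B{\left(I,Q \right)} = \frac{3}{4}$ ($B{\left(I,Q \right)} = \frac{3}{-2 + 6} = \frac{3}{4}$)
$r = \frac{13}{4}$ ($r = 4 - \frac{3}{4} = \frac{13}{4} \approx 3.25$)
$Z{\left(b,h \right)} = \sqrt{-2 + b}$
$c{\left(o \right)} = \frac{315}{2} + \frac{45 o}{4}$ ($c{\left(o \right)} = \left(\frac{13}{4} + 8\right) \left(o + 14\right) = \frac{45 \left(14 + o\right)}{4} = \frac{315}{2} + \frac{45 o}{4}$)
$\left(V{\left(Z{\left(B{\left(1,-4 \right)},-2 \right)} \right)} + c{\left(-8 \right)}\right)^{2} = \left(\sqrt{-2 + \frac{3}{4}} + \left(\frac{315}{2} + \frac{45}{4} \left(-8\right)\right)\right)^{2} = \left(\sqrt{- \frac{5}{4}} + \left(\frac{315}{2} - 90\right)\right)^{2} = \left(\frac{i \sqrt{5}}{2} + \frac{135}{2}\right)^{2} = \left(\frac{135}{2} + \frac{i \sqrt{5}}{2}\right)^{2}$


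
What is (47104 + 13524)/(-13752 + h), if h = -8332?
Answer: -15157/5521 ≈ -2.7453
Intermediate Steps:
(47104 + 13524)/(-13752 + h) = (47104 + 13524)/(-13752 - 8332) = 60628/(-22084) = 60628*(-1/22084) = -15157/5521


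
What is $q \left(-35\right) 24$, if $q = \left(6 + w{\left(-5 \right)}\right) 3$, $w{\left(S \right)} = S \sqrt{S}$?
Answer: $-15120 + 12600 i \sqrt{5} \approx -15120.0 + 28174.0 i$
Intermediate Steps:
$w{\left(S \right)} = S^{\frac{3}{2}}$
$q = 18 - 15 i \sqrt{5}$ ($q = \left(6 + \left(-5\right)^{\frac{3}{2}}\right) 3 = \left(6 - 5 i \sqrt{5}\right) 3 = 18 - 15 i \sqrt{5} \approx 18.0 - 33.541 i$)
$q \left(-35\right) 24 = \left(18 - 15 i \sqrt{5}\right) \left(-35\right) 24 = \left(-630 + 525 i \sqrt{5}\right) 24 = -15120 + 12600 i \sqrt{5}$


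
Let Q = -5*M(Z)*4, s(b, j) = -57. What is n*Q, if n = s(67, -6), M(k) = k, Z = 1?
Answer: 1140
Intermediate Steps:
n = -57
Q = -20 (Q = -5*1*4 = -5*4 = -20)
n*Q = -57*(-20) = 1140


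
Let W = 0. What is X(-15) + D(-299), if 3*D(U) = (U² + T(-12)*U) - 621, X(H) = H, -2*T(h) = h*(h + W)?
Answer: 110263/3 ≈ 36754.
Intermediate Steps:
T(h) = -h²/2 (T(h) = -h*(h + 0)/2 = -h*h/2 = -h²/2)
D(U) = -207 - 24*U + U²/3 (D(U) = ((U² + (-½*(-12)²)*U) - 621)/3 = ((U² + (-½*144)*U) - 621)/3 = ((U² - 72*U) - 621)/3 = (-621 + U² - 72*U)/3 = -207 - 24*U + U²/3)
X(-15) + D(-299) = -15 + (-207 - 24*(-299) + (⅓)*(-299)²) = -15 + (-207 + 7176 + (⅓)*89401) = -15 + (-207 + 7176 + 89401/3) = -15 + 110308/3 = 110263/3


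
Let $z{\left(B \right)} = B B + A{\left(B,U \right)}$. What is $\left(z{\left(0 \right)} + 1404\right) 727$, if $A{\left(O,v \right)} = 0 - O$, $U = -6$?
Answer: $1020708$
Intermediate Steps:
$A{\left(O,v \right)} = - O$
$z{\left(B \right)} = B^{2} - B$ ($z{\left(B \right)} = B B - B = B^{2} - B$)
$\left(z{\left(0 \right)} + 1404\right) 727 = \left(0 \left(-1 + 0\right) + 1404\right) 727 = \left(0 \left(-1\right) + 1404\right) 727 = \left(0 + 1404\right) 727 = 1404 \cdot 727 = 1020708$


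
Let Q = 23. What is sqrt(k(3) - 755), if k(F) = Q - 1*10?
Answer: I*sqrt(742) ≈ 27.24*I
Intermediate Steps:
k(F) = 13 (k(F) = 23 - 1*10 = 23 - 10 = 13)
sqrt(k(3) - 755) = sqrt(13 - 755) = sqrt(-742) = I*sqrt(742)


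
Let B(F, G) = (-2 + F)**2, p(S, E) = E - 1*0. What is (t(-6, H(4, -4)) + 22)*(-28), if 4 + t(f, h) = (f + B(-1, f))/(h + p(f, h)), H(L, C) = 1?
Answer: -546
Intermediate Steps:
p(S, E) = E (p(S, E) = E + 0 = E)
t(f, h) = -4 + (9 + f)/(2*h) (t(f, h) = -4 + (f + (-2 - 1)**2)/(h + h) = -4 + (f + (-3)**2)/((2*h)) = -4 + (f + 9)*(1/(2*h)) = -4 + (9 + f)*(1/(2*h)) = -4 + (9 + f)/(2*h))
(t(-6, H(4, -4)) + 22)*(-28) = ((1/2)*(9 - 6 - 8*1)/1 + 22)*(-28) = ((1/2)*1*(9 - 6 - 8) + 22)*(-28) = ((1/2)*1*(-5) + 22)*(-28) = (-5/2 + 22)*(-28) = (39/2)*(-28) = -546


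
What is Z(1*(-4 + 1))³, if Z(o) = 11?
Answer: 1331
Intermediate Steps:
Z(1*(-4 + 1))³ = 11³ = 1331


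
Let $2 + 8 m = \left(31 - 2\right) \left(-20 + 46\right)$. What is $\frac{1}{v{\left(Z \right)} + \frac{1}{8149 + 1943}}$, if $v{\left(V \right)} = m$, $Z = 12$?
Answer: $\frac{10092}{948649} \approx 0.010638$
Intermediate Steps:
$m = 94$ ($m = - \frac{1}{4} + \frac{\left(31 - 2\right) \left(-20 + 46\right)}{8} = - \frac{1}{4} + \frac{29 \cdot 26}{8} = - \frac{1}{4} + \frac{1}{8} \cdot 754 = - \frac{1}{4} + \frac{377}{4} = 94$)
$v{\left(V \right)} = 94$
$\frac{1}{v{\left(Z \right)} + \frac{1}{8149 + 1943}} = \frac{1}{94 + \frac{1}{8149 + 1943}} = \frac{1}{94 + \frac{1}{10092}} = \frac{1}{\frac{948649}{10092}} = \frac{10092}{948649}$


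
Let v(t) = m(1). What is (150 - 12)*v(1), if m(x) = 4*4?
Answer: 2208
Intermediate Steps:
m(x) = 16
v(t) = 16
(150 - 12)*v(1) = (150 - 12)*16 = 138*16 = 2208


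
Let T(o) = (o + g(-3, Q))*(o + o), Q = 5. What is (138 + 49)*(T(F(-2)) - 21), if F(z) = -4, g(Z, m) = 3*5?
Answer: -20383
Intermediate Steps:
g(Z, m) = 15
T(o) = 2*o*(15 + o) (T(o) = (o + 15)*(o + o) = (15 + o)*(2*o) = 2*o*(15 + o))
(138 + 49)*(T(F(-2)) - 21) = (138 + 49)*(2*(-4)*(15 - 4) - 21) = 187*(2*(-4)*11 - 21) = 187*(-88 - 21) = 187*(-109) = -20383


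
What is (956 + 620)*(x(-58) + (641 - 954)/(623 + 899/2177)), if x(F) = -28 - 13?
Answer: -44384392348/678585 ≈ -65407.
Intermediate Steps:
x(F) = -41
(956 + 620)*(x(-58) + (641 - 954)/(623 + 899/2177)) = (956 + 620)*(-41 + (641 - 954)/(623 + 899/2177)) = 1576*(-41 - 313/(623 + 899*(1/2177))) = 1576*(-41 - 313/(623 + 899/2177)) = 1576*(-41 - 313/1357170/2177) = 1576*(-41 - 313*2177/1357170) = 1576*(-41 - 681401/1357170) = 1576*(-56325371/1357170) = -44384392348/678585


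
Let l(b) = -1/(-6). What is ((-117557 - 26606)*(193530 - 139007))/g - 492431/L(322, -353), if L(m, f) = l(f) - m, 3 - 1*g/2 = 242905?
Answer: 16613394446963/938087524 ≈ 17710.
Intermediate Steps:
l(b) = ⅙ (l(b) = -1*(-⅙) = ⅙)
g = -485804 (g = 6 - 2*242905 = 6 - 485810 = -485804)
L(m, f) = ⅙ - m
((-117557 - 26606)*(193530 - 139007))/g - 492431/L(322, -353) = ((-117557 - 26606)*(193530 - 139007))/(-485804) - 492431/(⅙ - 1*322) = -144163*54523*(-1/485804) - 492431/(⅙ - 322) = -7860199249*(-1/485804) - 492431/(-1931/6) = 7860199249/485804 - 492431*(-6/1931) = 7860199249/485804 + 2954586/1931 = 16613394446963/938087524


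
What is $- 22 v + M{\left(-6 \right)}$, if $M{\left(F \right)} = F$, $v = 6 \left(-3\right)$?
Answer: $390$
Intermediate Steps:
$v = -18$
$- 22 v + M{\left(-6 \right)} = \left(-22\right) \left(-18\right) - 6 = 396 - 6 = 390$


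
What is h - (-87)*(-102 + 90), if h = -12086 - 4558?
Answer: -17688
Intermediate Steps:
h = -16644
h - (-87)*(-102 + 90) = -16644 - (-87)*(-102 + 90) = -16644 - (-87)*(-12) = -16644 - 1*1044 = -16644 - 1044 = -17688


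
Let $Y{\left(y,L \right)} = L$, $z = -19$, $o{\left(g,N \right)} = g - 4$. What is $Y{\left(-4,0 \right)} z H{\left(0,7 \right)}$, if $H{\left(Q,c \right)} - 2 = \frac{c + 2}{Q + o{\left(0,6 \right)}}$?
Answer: $0$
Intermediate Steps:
$o{\left(g,N \right)} = -4 + g$ ($o{\left(g,N \right)} = g - 4 = -4 + g$)
$H{\left(Q,c \right)} = 2 + \frac{2 + c}{-4 + Q}$ ($H{\left(Q,c \right)} = 2 + \frac{c + 2}{Q + \left(-4 + 0\right)} = 2 + \frac{2 + c}{Q - 4} = 2 + \frac{2 + c}{-4 + Q}$)
$Y{\left(-4,0 \right)} z H{\left(0,7 \right)} = 0 \left(-19\right) \frac{-6 + 7 + 2 \cdot 0}{-4 + 0} = 0 \frac{-6 + 7 + 0}{-4} = 0 \left(\left(- \frac{1}{4}\right) 1\right) = 0 \left(- \frac{1}{4}\right) = 0$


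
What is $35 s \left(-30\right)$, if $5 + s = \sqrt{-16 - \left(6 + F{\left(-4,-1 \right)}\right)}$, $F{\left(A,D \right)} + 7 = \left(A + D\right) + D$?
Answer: $5250 - 3150 i \approx 5250.0 - 3150.0 i$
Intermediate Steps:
$F{\left(A,D \right)} = -7 + A + 2 D$ ($F{\left(A,D \right)} = -7 + \left(\left(A + D\right) + D\right) = -7 + \left(A + 2 D\right) = -7 + A + 2 D$)
$s = -5 + 3 i$ ($s = -5 + \sqrt{-16 - \left(-5 - 2\right)} = -5 + \sqrt{-16 - -7} = -5 + \sqrt{-16 + \left(-6 + 13\right)} = -5 + \sqrt{-16 + 7} = -5 + \sqrt{-9} = -5 + 3 i \approx -5.0 + 3.0 i$)
$35 s \left(-30\right) = 35 \left(-5 + 3 i\right) \left(-30\right) = \left(-175 + 105 i\right) \left(-30\right) = 5250 - 3150 i$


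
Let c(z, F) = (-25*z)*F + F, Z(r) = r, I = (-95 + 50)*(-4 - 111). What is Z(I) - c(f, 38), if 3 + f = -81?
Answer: -74663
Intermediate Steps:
I = 5175 (I = -45*(-115) = 5175)
f = -84 (f = -3 - 81 = -84)
c(z, F) = F - 25*F*z (c(z, F) = -25*F*z + F = F - 25*F*z)
Z(I) - c(f, 38) = 5175 - 38*(1 - 25*(-84)) = 5175 - 38*(1 + 2100) = 5175 - 38*2101 = 5175 - 1*79838 = 5175 - 79838 = -74663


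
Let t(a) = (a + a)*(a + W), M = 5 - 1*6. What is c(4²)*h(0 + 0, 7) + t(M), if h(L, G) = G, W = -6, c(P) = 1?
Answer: 21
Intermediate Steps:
M = -1 (M = 5 - 6 = -1)
t(a) = 2*a*(-6 + a) (t(a) = (a + a)*(a - 6) = (2*a)*(-6 + a) = 2*a*(-6 + a))
c(4²)*h(0 + 0, 7) + t(M) = 1*7 + 2*(-1)*(-6 - 1) = 7 + 2*(-1)*(-7) = 7 + 14 = 21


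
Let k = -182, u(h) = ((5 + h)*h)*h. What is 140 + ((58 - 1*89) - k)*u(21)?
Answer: 1731506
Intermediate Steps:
u(h) = h²*(5 + h) (u(h) = (h*(5 + h))*h = h²*(5 + h))
140 + ((58 - 1*89) - k)*u(21) = 140 + ((58 - 1*89) - 1*(-182))*(21²*(5 + 21)) = 140 + ((58 - 89) + 182)*(441*26) = 140 + (-31 + 182)*11466 = 140 + 151*11466 = 140 + 1731366 = 1731506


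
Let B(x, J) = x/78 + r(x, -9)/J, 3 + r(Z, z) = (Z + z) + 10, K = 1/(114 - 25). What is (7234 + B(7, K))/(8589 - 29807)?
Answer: -598969/1655004 ≈ -0.36191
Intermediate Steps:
K = 1/89 ≈ 0.011236
r(Z, z) = 7 + Z + z (r(Z, z) = -3 + ((Z + z) + 10) = -3 + (10 + Z + z) = 7 + Z + z)
B(x, J) = x/78 + (-2 + x)/J (B(x, J) = x/78 + (7 + x - 9)/J = x*(1/78) + (-2 + x)/J = x/78 + (-2 + x)/J)
(7234 + B(7, K))/(8589 - 29807) = (7234 + (-2 + 7 + (1/78)*(1/89)*7)/(1/89))/(8589 - 29807) = (7234 + 89*(-2 + 7 + 7/6942))/(-21218) = (7234 + 89*(34717/6942))*(-1/21218) = (7234 + 34717/78)*(-1/21218) = (598969/78)*(-1/21218) = -598969/1655004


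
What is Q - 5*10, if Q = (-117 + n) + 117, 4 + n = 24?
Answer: -30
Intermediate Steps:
n = 20 (n = -4 + 24 = 20)
Q = 20 (Q = (-117 + 20) + 117 = -97 + 117 = 20)
Q - 5*10 = 20 - 5*10 = 20 - 50 = -30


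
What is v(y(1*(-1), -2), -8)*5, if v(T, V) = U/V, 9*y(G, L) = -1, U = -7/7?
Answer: 5/8 ≈ 0.62500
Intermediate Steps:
U = -1 (U = -7*⅐ = -1)
y(G, L) = -⅑ (y(G, L) = (⅑)*(-1) = -⅑)
v(T, V) = -1/V
v(y(1*(-1), -2), -8)*5 = -1/(-8)*5 = -1*(-⅛)*5 = (⅛)*5 = 5/8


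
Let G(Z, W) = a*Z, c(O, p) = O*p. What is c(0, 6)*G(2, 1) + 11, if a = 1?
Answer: 11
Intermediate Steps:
G(Z, W) = Z (G(Z, W) = 1*Z = Z)
c(0, 6)*G(2, 1) + 11 = (0*6)*2 + 11 = 0*2 + 11 = 0 + 11 = 11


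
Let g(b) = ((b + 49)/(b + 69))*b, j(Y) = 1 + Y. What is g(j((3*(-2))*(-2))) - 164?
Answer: -6321/41 ≈ -154.17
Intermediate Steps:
g(b) = b*(49 + b)/(69 + b) (g(b) = ((49 + b)/(69 + b))*b = b*(49 + b)/(69 + b))
g(j((3*(-2))*(-2))) - 164 = (1 + (3*(-2))*(-2))*(49 + (1 + (3*(-2))*(-2)))/(69 + (1 + (3*(-2))*(-2))) - 164 = (1 - 6*(-2))*(49 + (1 - 6*(-2)))/(69 + (1 - 6*(-2))) - 164 = (1 + 12)*(49 + (1 + 12))/(69 + (1 + 12)) - 164 = 13*(49 + 13)/(69 + 13) - 164 = 13*62/82 - 164 = 13*(1/82)*62 - 164 = 403/41 - 164 = -6321/41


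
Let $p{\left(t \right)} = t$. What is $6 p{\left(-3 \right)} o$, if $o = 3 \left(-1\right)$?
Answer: $54$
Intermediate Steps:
$o = -3$
$6 p{\left(-3 \right)} o = 6 \left(-3\right) \left(-3\right) = \left(-18\right) \left(-3\right) = 54$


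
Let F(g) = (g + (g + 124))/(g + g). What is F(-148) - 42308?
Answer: -3130749/74 ≈ -42307.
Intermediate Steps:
F(g) = (124 + 2*g)/(2*g) (F(g) = (g + (124 + g))/((2*g)) = (124 + 2*g)*(1/(2*g)) = (124 + 2*g)/(2*g))
F(-148) - 42308 = (62 - 148)/(-148) - 42308 = -1/148*(-86) - 42308 = 43/74 - 42308 = -3130749/74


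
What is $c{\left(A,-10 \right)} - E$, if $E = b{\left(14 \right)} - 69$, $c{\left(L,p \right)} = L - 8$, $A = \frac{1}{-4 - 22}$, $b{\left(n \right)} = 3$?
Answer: $\frac{1507}{26} \approx 57.962$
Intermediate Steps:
$A = - \frac{1}{26}$ ($A = \frac{1}{-26} = - \frac{1}{26} \approx -0.038462$)
$c{\left(L,p \right)} = -8 + L$
$E = -66$ ($E = 3 - 69 = -66$)
$c{\left(A,-10 \right)} - E = \left(-8 - \frac{1}{26}\right) - -66 = - \frac{209}{26} + 66 = \frac{1507}{26}$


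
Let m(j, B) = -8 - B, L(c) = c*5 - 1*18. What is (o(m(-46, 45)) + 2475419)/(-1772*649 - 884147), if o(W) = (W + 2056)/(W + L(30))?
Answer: -195560104/160699825 ≈ -1.2169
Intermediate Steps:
L(c) = -18 + 5*c (L(c) = 5*c - 18 = -18 + 5*c)
o(W) = (2056 + W)/(132 + W) (o(W) = (W + 2056)/(W + (-18 + 5*30)) = (2056 + W)/(W + (-18 + 150)) = (2056 + W)/(W + 132) = (2056 + W)/(132 + W))
(o(m(-46, 45)) + 2475419)/(-1772*649 - 884147) = ((2056 + (-8 - 1*45))/(132 + (-8 - 1*45)) + 2475419)/(-1772*649 - 884147) = ((2056 + (-8 - 45))/(132 + (-8 - 45)) + 2475419)/(-1150028 - 884147) = ((2056 - 53)/(132 - 53) + 2475419)/(-2034175) = (2003/79 + 2475419)*(-1/2034175) = (195560104/79)*(-1/2034175) = -195560104/160699825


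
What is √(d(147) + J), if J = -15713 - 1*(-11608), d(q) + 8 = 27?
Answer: 3*I*√454 ≈ 63.922*I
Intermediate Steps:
d(q) = 19 (d(q) = -8 + 27 = 19)
J = -4105 (J = -15713 + 11608 = -4105)
√(d(147) + J) = √(19 - 4105) = √(-4086) = 3*I*√454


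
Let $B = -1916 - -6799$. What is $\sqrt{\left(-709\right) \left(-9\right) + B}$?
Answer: $32 \sqrt{11} \approx 106.13$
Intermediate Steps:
$B = 4883$ ($B = -1916 + 6799 = 4883$)
$\sqrt{\left(-709\right) \left(-9\right) + B} = \sqrt{\left(-709\right) \left(-9\right) + 4883} = \sqrt{6381 + 4883} = \sqrt{11264} = 32 \sqrt{11}$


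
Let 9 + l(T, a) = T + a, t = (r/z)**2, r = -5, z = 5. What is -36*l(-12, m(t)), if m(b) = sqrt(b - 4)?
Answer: 756 - 36*I*sqrt(3) ≈ 756.0 - 62.354*I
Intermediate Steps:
t = 1 (t = (-5/5)**2 = (-5*1/5)**2 = (-1)**2 = 1)
m(b) = sqrt(-4 + b)
l(T, a) = -9 + T + a (l(T, a) = -9 + (T + a) = -9 + T + a)
-36*l(-12, m(t)) = -36*(-9 - 12 + sqrt(-4 + 1)) = -36*(-9 - 12 + sqrt(-3)) = -36*(-9 - 12 + I*sqrt(3)) = -36*(-21 + I*sqrt(3)) = 756 - 36*I*sqrt(3)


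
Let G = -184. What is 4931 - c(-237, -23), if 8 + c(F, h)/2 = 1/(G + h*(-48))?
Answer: 2275619/460 ≈ 4947.0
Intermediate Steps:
c(F, h) = -16 + 2/(-184 - 48*h) (c(F, h) = -16 + 2/(-184 + h*(-48)) = -16 + 2/(-184 - 48*h))
4931 - c(-237, -23) = 4931 - 3*(-491 - 128*(-23))/(4*(23 + 6*(-23))) = 4931 - 3*(-491 + 2944)/(4*(23 - 138)) = 4931 - 3*2453/(4*(-115)) = 4931 - 3*(-1)*2453/(4*115) = 4931 - 1*(-7359/460) = 4931 + 7359/460 = 2275619/460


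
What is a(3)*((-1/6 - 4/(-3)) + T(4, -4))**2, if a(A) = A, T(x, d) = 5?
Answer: 1369/12 ≈ 114.08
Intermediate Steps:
a(3)*((-1/6 - 4/(-3)) + T(4, -4))**2 = 3*((-1/6 - 4/(-3)) + 5)**2 = 3*((-1*1/6 - 4*(-1/3)) + 5)**2 = 3*((-1/6 + 4/3) + 5)**2 = 3*(7/6 + 5)**2 = 3*(37/6)**2 = 3*(1369/36) = 1369/12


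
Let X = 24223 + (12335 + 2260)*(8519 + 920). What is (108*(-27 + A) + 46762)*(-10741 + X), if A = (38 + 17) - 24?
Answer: 6502185772278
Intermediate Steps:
A = 31 (A = 55 - 24 = 31)
X = 137786428 (X = 24223 + 14595*9439 = 24223 + 137762205 = 137786428)
(108*(-27 + A) + 46762)*(-10741 + X) = (108*(-27 + 31) + 46762)*(-10741 + 137786428) = (108*4 + 46762)*137775687 = (432 + 46762)*137775687 = 47194*137775687 = 6502185772278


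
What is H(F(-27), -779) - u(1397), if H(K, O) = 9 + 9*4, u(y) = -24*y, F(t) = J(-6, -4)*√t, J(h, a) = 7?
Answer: 33573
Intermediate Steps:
F(t) = 7*√t
H(K, O) = 45 (H(K, O) = 9 + 36 = 45)
H(F(-27), -779) - u(1397) = 45 - (-24)*1397 = 45 - 1*(-33528) = 45 + 33528 = 33573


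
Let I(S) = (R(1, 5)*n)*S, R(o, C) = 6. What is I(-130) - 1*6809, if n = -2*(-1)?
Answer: -8369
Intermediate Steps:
n = 2
I(S) = 12*S (I(S) = (6*2)*S = 12*S)
I(-130) - 1*6809 = 12*(-130) - 1*6809 = -1560 - 6809 = -8369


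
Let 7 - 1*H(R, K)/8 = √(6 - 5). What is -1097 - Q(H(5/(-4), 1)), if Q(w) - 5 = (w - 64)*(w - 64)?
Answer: -1358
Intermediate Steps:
H(R, K) = 48 (H(R, K) = 56 - 8*√(6 - 5) = 56 - 8*√1 = 56 - 8*1 = 56 - 8 = 48)
Q(w) = 5 + (-64 + w)² (Q(w) = 5 + (w - 64)*(w - 64) = 5 + (-64 + w)*(-64 + w) = 5 + (-64 + w)²)
-1097 - Q(H(5/(-4), 1)) = -1097 - (5 + (-64 + 48)²) = -1097 - (5 + (-16)²) = -1097 - (5 + 256) = -1097 - 1*261 = -1097 - 261 = -1358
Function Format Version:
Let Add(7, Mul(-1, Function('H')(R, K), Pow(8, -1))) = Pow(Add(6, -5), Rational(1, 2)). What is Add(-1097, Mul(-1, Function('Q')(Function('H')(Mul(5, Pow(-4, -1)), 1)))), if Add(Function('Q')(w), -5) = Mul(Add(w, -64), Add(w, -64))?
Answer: -1358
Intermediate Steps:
Function('H')(R, K) = 48 (Function('H')(R, K) = Add(56, Mul(-8, Pow(Add(6, -5), Rational(1, 2)))) = Add(56, Mul(-8, Pow(1, Rational(1, 2)))) = Add(56, Mul(-8, 1)) = Add(56, -8) = 48)
Function('Q')(w) = Add(5, Pow(Add(-64, w), 2)) (Function('Q')(w) = Add(5, Mul(Add(w, -64), Add(w, -64))) = Add(5, Mul(Add(-64, w), Add(-64, w))) = Add(5, Pow(Add(-64, w), 2)))
Add(-1097, Mul(-1, Function('Q')(Function('H')(Mul(5, Pow(-4, -1)), 1)))) = Add(-1097, Mul(-1, Add(5, Pow(Add(-64, 48), 2)))) = Add(-1097, Mul(-1, Add(5, Pow(-16, 2)))) = Add(-1097, Mul(-1, Add(5, 256))) = Add(-1097, Mul(-1, 261)) = Add(-1097, -261) = -1358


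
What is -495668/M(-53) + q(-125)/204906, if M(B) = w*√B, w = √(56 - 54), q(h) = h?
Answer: -125/204906 + 247834*I*√106/53 ≈ -0.00061004 + 48144.0*I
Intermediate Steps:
w = √2 ≈ 1.4142
M(B) = √2*√B
-495668/M(-53) + q(-125)/204906 = -495668*(-I*√106/106) - 125/204906 = -(-247834)*I*√106/53 - 125/204906 = 247834*I*√106/53 - 125/204906 = -125/204906 + 247834*I*√106/53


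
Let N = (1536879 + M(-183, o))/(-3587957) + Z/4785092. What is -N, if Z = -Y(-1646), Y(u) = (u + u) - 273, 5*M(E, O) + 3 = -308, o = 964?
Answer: 36705093542203/85843521685220 ≈ 0.42758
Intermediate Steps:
M(E, O) = -311/5 (M(E, O) = -⅗ + (⅕)*(-308) = -⅗ - 308/5 = -311/5)
Y(u) = -273 + 2*u (Y(u) = 2*u - 273 = -273 + 2*u)
Z = 3565 (Z = -(-273 + 2*(-1646)) = -(-273 - 3292) = -1*(-3565) = 3565)
N = -36705093542203/85843521685220 (N = (1536879 - 311/5)/(-3587957) + 3565/4785092 = (7684084/5)*(-1/3587957) + 3565*(1/4785092) = -7684084/17939785 + 3565/4785092 = -36705093542203/85843521685220 ≈ -0.42758)
-N = -1*(-36705093542203/85843521685220) = 36705093542203/85843521685220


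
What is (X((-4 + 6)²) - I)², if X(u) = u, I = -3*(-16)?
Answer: 1936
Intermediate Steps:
I = 48
(X((-4 + 6)²) - I)² = ((-4 + 6)² - 1*48)² = (2² - 48)² = (4 - 48)² = (-44)² = 1936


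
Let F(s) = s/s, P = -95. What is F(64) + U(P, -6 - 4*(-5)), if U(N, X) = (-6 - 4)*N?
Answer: 951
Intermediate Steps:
U(N, X) = -10*N
F(s) = 1
F(64) + U(P, -6 - 4*(-5)) = 1 - 10*(-95) = 1 + 950 = 951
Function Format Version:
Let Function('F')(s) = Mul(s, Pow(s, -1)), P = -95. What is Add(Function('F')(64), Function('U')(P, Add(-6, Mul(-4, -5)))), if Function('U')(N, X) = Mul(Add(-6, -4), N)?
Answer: 951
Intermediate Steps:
Function('U')(N, X) = Mul(-10, N)
Function('F')(s) = 1
Add(Function('F')(64), Function('U')(P, Add(-6, Mul(-4, -5)))) = Add(1, Mul(-10, -95)) = Add(1, 950) = 951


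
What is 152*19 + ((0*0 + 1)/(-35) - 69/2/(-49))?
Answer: 1415451/490 ≈ 2888.7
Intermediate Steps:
152*19 + ((0*0 + 1)/(-35) - 69/2/(-49)) = 2888 + ((0 + 1)*(-1/35) - 69*½*(-1/49)) = 2888 + (1*(-1/35) - 69/2*(-1/49)) = 2888 + (-1/35 + 69/98) = 2888 + 331/490 = 1415451/490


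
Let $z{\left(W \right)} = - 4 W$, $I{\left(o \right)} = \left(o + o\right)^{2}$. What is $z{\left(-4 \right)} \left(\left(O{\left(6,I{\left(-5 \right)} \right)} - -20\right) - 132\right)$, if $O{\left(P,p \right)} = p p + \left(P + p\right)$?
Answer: $159904$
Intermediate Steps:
$I{\left(o \right)} = 4 o^{2}$ ($I{\left(o \right)} = \left(2 o\right)^{2} = 4 o^{2}$)
$O{\left(P,p \right)} = P + p + p^{2}$ ($O{\left(P,p \right)} = p^{2} + \left(P + p\right) = P + p + p^{2}$)
$z{\left(-4 \right)} \left(\left(O{\left(6,I{\left(-5 \right)} \right)} - -20\right) - 132\right) = \left(-4\right) \left(-4\right) \left(\left(\left(6 + 4 \left(-5\right)^{2} + \left(4 \left(-5\right)^{2}\right)^{2}\right) - -20\right) - 132\right) = 16 \left(\left(\left(6 + 4 \cdot 25 + \left(4 \cdot 25\right)^{2}\right) + 20\right) - 132\right) = 16 \left(\left(\left(6 + 100 + 100^{2}\right) + 20\right) - 132\right) = 16 \left(\left(\left(6 + 100 + 10000\right) + 20\right) - 132\right) = 16 \left(\left(10106 + 20\right) - 132\right) = 16 \left(10126 - 132\right) = 16 \cdot 9994 = 159904$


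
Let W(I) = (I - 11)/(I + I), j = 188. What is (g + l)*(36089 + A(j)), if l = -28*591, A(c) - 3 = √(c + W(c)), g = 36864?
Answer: 733245072 + 5079*√6661310/47 ≈ 7.3352e+8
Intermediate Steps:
W(I) = (-11 + I)/(2*I) (W(I) = (-11 + I)/((2*I)) = (-11 + I)*(1/(2*I)) = (-11 + I)/(2*I))
A(c) = 3 + √(c + (-11 + c)/(2*c))
l = -16548
(g + l)*(36089 + A(j)) = (36864 - 16548)*(36089 + (3 + √(2 - 22/188 + 4*188)/2)) = 20316*(36089 + (3 + √(2 - 22*1/188 + 752)/2)) = 20316*(36089 + (3 + √(2 - 11/94 + 752)/2)) = 20316*(36089 + (3 + √(70865/94)/2)) = 20316*(36089 + (3 + (√6661310/94)/2)) = 20316*(36089 + (3 + √6661310/188)) = 20316*(36092 + √6661310/188) = 733245072 + 5079*√6661310/47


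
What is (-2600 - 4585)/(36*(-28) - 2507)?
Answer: 1437/703 ≈ 2.0441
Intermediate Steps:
(-2600 - 4585)/(36*(-28) - 2507) = -7185/(-1008 - 2507) = -7185/(-3515) = -7185*(-1/3515) = 1437/703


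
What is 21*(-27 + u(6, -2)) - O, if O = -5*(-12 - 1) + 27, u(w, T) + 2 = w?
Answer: -575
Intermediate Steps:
u(w, T) = -2 + w
O = 92 (O = -5*(-13) + 27 = 65 + 27 = 92)
21*(-27 + u(6, -2)) - O = 21*(-27 + (-2 + 6)) - 1*92 = 21*(-27 + 4) - 92 = 21*(-23) - 92 = -483 - 92 = -575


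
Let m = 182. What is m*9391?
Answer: 1709162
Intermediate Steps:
m*9391 = 182*9391 = 1709162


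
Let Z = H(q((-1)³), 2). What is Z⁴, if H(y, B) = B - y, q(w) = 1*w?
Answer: 81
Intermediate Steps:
q(w) = w
Z = 3 (Z = 2 - 1*(-1)³ = 2 - 1*(-1) = 2 + 1 = 3)
Z⁴ = 3⁴ = 81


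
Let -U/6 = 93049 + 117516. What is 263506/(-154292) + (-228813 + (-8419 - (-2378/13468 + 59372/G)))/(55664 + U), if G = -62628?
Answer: -436684148595486157/288924636416205972 ≈ -1.5114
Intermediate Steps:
U = -1263390 (U = -6*(93049 + 117516) = -6*210565 = -1263390)
263506/(-154292) + (-228813 + (-8419 - (-2378/13468 + 59372/G)))/(55664 + U) = 263506/(-154292) + (-228813 + (-8419 - (-2378/13468 + 59372/(-62628))))/(55664 - 1263390) = 263506*(-1/154292) + (-228813 + (-8419 - (-2378*1/13468 + 59372*(-1/62628))))/(-1207726) = -131753/77146 + (-228813 + (-8419 - (-1189/6734 - 14843/15657)))*(-1/1207726) = -131753/77146 + (-228813 + (-8419 - 1*(-118568935/105434238)))*(-1/1207726) = -131753/77146 + (-228813 + (-8419 + 118568935/105434238))*(-1/1207726) = -131753/77146 + (-228813 - 887532280787/105434238)*(-1/1207726) = -131753/77146 - 25012256580281/105434238*(-1/1207726) = -131753/77146 + 25012256580281/127335670522788 = -436684148595486157/288924636416205972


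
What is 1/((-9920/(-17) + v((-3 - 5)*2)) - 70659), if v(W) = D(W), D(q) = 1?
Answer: -17/1191266 ≈ -1.4271e-5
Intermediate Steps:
v(W) = 1
1/((-9920/(-17) + v((-3 - 5)*2)) - 70659) = 1/((-9920/(-17) + 1) - 70659) = 1/((-9920*(-1)/17 + 1) - 70659) = 1/((-64*(-155/17) + 1) - 70659) = 1/((9920/17 + 1) - 70659) = 1/(9937/17 - 70659) = 1/(-1191266/17) = -17/1191266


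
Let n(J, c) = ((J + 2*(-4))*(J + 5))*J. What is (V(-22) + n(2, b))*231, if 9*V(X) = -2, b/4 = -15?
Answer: -58366/3 ≈ -19455.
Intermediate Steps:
b = -60 (b = 4*(-15) = -60)
V(X) = -2/9 (V(X) = (1/9)*(-2) = -2/9)
n(J, c) = J*(-8 + J)*(5 + J) (n(J, c) = ((J - 8)*(5 + J))*J = ((-8 + J)*(5 + J))*J = J*(-8 + J)*(5 + J))
(V(-22) + n(2, b))*231 = (-2/9 + 2*(-40 + 2**2 - 3*2))*231 = (-2/9 + 2*(-40 + 4 - 6))*231 = (-2/9 + 2*(-42))*231 = (-2/9 - 84)*231 = -758/9*231 = -58366/3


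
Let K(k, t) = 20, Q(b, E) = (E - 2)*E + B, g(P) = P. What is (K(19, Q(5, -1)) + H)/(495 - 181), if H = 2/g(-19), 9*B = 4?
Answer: 189/2983 ≈ 0.063359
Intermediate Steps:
B = 4/9 (B = (1/9)*4 = 4/9 ≈ 0.44444)
Q(b, E) = 4/9 + E*(-2 + E) (Q(b, E) = (E - 2)*E + 4/9 = (-2 + E)*E + 4/9 = E*(-2 + E) + 4/9 = 4/9 + E*(-2 + E))
H = -2/19 (H = 2/(-19) = 2*(-1/19) = -2/19 ≈ -0.10526)
(K(19, Q(5, -1)) + H)/(495 - 181) = (20 - 2/19)/(495 - 181) = (378/19)/314 = (1/314)*(378/19) = 189/2983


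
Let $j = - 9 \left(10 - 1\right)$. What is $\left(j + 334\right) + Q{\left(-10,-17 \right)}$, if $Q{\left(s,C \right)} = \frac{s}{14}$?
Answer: $\frac{1766}{7} \approx 252.29$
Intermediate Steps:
$j = -81$ ($j = \left(-9\right) 9 = -81$)
$Q{\left(s,C \right)} = \frac{s}{14}$ ($Q{\left(s,C \right)} = s \frac{1}{14} = \frac{s}{14}$)
$\left(j + 334\right) + Q{\left(-10,-17 \right)} = \left(-81 + 334\right) + \frac{1}{14} \left(-10\right) = 253 - \frac{5}{7} = \frac{1766}{7}$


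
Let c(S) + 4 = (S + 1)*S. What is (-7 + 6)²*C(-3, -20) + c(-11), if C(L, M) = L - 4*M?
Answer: 183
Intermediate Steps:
c(S) = -4 + S*(1 + S) (c(S) = -4 + (S + 1)*S = -4 + (1 + S)*S = -4 + S*(1 + S))
(-7 + 6)²*C(-3, -20) + c(-11) = (-7 + 6)²*(-3 - 4*(-20)) + (-4 - 11 + (-11)²) = (-1)²*(-3 + 80) + (-4 - 11 + 121) = 1*77 + 106 = 77 + 106 = 183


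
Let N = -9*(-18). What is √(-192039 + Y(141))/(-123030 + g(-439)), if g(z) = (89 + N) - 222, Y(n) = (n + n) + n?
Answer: -8*I*√2994/123001 ≈ -0.0035588*I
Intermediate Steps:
Y(n) = 3*n (Y(n) = 2*n + n = 3*n)
N = 162
g(z) = 29 (g(z) = (89 + 162) - 222 = 251 - 222 = 29)
√(-192039 + Y(141))/(-123030 + g(-439)) = √(-192039 + 3*141)/(-123030 + 29) = √(-192039 + 423)/(-123001) = √(-191616)*(-1/123001) = (8*I*√2994)*(-1/123001) = -8*I*√2994/123001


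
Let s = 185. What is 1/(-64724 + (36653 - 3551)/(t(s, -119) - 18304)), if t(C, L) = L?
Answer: -2047/132493706 ≈ -1.5450e-5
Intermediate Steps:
1/(-64724 + (36653 - 3551)/(t(s, -119) - 18304)) = 1/(-64724 + (36653 - 3551)/(-119 - 18304)) = 1/(-64724 + 33102/(-18423)) = 1/(-64724 + 33102*(-1/18423)) = 1/(-64724 - 3678/2047) = 1/(-132493706/2047) = -2047/132493706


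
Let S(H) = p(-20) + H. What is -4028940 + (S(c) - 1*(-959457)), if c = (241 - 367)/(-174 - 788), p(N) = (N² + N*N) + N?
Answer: -1476046080/481 ≈ -3.0687e+6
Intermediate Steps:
p(N) = N + 2*N² (p(N) = (N² + N²) + N = 2*N² + N = N + 2*N²)
c = 63/481 (c = -126/(-962) = -126*(-1/962) = 63/481 ≈ 0.13098)
S(H) = 780 + H (S(H) = -20*(1 + 2*(-20)) + H = -20*(1 - 40) + H = -20*(-39) + H = 780 + H)
-4028940 + (S(c) - 1*(-959457)) = -4028940 + ((780 + 63/481) - 1*(-959457)) = -4028940 + (375243/481 + 959457) = -4028940 + 461874060/481 = -1476046080/481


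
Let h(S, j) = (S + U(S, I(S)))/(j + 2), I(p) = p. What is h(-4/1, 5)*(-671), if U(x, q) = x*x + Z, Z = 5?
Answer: -11407/7 ≈ -1629.6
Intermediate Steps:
U(x, q) = 5 + x² (U(x, q) = x*x + 5 = x² + 5 = 5 + x²)
h(S, j) = (5 + S + S²)/(2 + j) (h(S, j) = (S + (5 + S²))/(j + 2) = (5 + S + S²)/(2 + j))
h(-4/1, 5)*(-671) = ((5 - 4/1 + (-4/1)²)/(2 + 5))*(-671) = ((5 - 4*1 + (-4*1)²)/7)*(-671) = ((5 - 4 + (-4)²)/7)*(-671) = ((5 - 4 + 16)/7)*(-671) = ((⅐)*17)*(-671) = (17/7)*(-671) = -11407/7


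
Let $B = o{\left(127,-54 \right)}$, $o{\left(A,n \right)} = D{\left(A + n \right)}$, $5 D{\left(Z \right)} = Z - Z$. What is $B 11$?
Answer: $0$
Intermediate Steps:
$D{\left(Z \right)} = 0$ ($D{\left(Z \right)} = \frac{Z - Z}{5} = \frac{1}{5} \cdot 0 = 0$)
$o{\left(A,n \right)} = 0$
$B = 0$
$B 11 = 0 \cdot 11 = 0$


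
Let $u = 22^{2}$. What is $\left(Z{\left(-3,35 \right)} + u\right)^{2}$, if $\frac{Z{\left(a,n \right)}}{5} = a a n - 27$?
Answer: $3701776$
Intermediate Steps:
$Z{\left(a,n \right)} = -135 + 5 n a^{2}$ ($Z{\left(a,n \right)} = 5 \left(a a n - 27\right) = 5 \left(a^{2} n - 27\right) = 5 \left(n a^{2} - 27\right) = 5 \left(-27 + n a^{2}\right) = -135 + 5 n a^{2}$)
$u = 484$
$\left(Z{\left(-3,35 \right)} + u\right)^{2} = \left(\left(-135 + 5 \cdot 35 \left(-3\right)^{2}\right) + 484\right)^{2} = \left(\left(-135 + 5 \cdot 35 \cdot 9\right) + 484\right)^{2} = \left(\left(-135 + 1575\right) + 484\right)^{2} = \left(1440 + 484\right)^{2} = 1924^{2} = 3701776$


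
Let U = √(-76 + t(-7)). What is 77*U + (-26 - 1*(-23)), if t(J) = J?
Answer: -3 + 77*I*√83 ≈ -3.0 + 701.5*I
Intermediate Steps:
U = I*√83 (U = √(-76 - 7) = √(-83) = I*√83 ≈ 9.1104*I)
77*U + (-26 - 1*(-23)) = 77*(I*√83) + (-26 - 1*(-23)) = 77*I*√83 + (-26 + 23) = 77*I*√83 - 3 = -3 + 77*I*√83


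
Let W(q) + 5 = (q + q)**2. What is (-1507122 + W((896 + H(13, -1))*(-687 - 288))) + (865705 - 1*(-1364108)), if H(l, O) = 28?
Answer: 3246483962686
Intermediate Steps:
W(q) = -5 + 4*q**2 (W(q) = -5 + (q + q)**2 = -5 + (2*q)**2 = -5 + 4*q**2)
(-1507122 + W((896 + H(13, -1))*(-687 - 288))) + (865705 - 1*(-1364108)) = (-1507122 + (-5 + 4*((896 + 28)*(-687 - 288))**2)) + (865705 - 1*(-1364108)) = (-1507122 + (-5 + 4*(924*(-975))**2)) + (865705 + 1364108) = (-1507122 + (-5 + 4*(-900900)**2)) + 2229813 = (-1507122 + (-5 + 4*811620810000)) + 2229813 = (-1507122 + (-5 + 3246483240000)) + 2229813 = (-1507122 + 3246483239995) + 2229813 = 3246481732873 + 2229813 = 3246483962686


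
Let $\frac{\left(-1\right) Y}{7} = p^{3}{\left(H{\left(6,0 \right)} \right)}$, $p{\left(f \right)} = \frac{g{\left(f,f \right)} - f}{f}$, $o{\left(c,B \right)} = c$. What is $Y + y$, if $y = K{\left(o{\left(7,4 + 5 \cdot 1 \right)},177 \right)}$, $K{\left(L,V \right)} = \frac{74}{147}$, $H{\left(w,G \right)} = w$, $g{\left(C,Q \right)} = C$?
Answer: $\frac{74}{147} \approx 0.5034$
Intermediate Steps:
$p{\left(f \right)} = 0$ ($p{\left(f \right)} = \frac{f - f}{f} = \frac{0}{f} = 0$)
$Y = 0$ ($Y = - 7 \cdot 0^{3} = \left(-7\right) 0 = 0$)
$K{\left(L,V \right)} = \frac{74}{147}$ ($K{\left(L,V \right)} = 74 \cdot \frac{1}{147} = \frac{74}{147}$)
$y = \frac{74}{147} \approx 0.5034$
$Y + y = 0 + \frac{74}{147} = \frac{74}{147}$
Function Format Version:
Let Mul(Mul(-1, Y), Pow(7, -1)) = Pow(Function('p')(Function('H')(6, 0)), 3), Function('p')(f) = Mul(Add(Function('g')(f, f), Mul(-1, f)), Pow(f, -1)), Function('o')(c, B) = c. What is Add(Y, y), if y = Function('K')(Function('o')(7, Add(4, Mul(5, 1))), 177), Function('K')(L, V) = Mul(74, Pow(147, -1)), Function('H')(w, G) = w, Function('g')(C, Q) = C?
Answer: Rational(74, 147) ≈ 0.50340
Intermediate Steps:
Function('p')(f) = 0 (Function('p')(f) = Mul(Add(f, Mul(-1, f)), Pow(f, -1)) = Mul(0, Pow(f, -1)) = 0)
Y = 0 (Y = Mul(-7, Pow(0, 3)) = Mul(-7, 0) = 0)
Function('K')(L, V) = Rational(74, 147) (Function('K')(L, V) = Mul(74, Rational(1, 147)) = Rational(74, 147))
y = Rational(74, 147) ≈ 0.50340
Add(Y, y) = Add(0, Rational(74, 147)) = Rational(74, 147)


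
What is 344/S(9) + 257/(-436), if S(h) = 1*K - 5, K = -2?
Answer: -151783/3052 ≈ -49.732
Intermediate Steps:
S(h) = -7 (S(h) = 1*(-2) - 5 = -2 - 5 = -7)
344/S(9) + 257/(-436) = 344/(-7) + 257/(-436) = 344*(-1/7) + 257*(-1/436) = -344/7 - 257/436 = -151783/3052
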